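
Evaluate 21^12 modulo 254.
221

Repeated squaring. Binary of 12 = 1100.
21^1 ≡ 21 (mod 254); 21^2 ≡ 187 (mod 254); 21^4 ≡ 171 (mod 254); 21^8 ≡ 31 (mod 254)
21^12 = 21^4 × 21^8 ≡ 221 (mod 254)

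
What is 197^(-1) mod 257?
227

gcd(197, 257) = 1, so the inverse exists.
Extended Euclidean algorithm on (257, 197):
257 = 1 × 197 + 60  ⟹  60 = (1)·257 + (-1)·197
197 = 3 × 60 + 17  ⟹  17 = (-3)·257 + (4)·197
60 = 3 × 17 + 9  ⟹  9 = (10)·257 + (-13)·197
17 = 1 × 9 + 8  ⟹  8 = (-13)·257 + (17)·197
9 = 1 × 8 + 1  ⟹  1 = (23)·257 + (-30)·197
So (-30)·197 ≡ 1 (mod 257), i.e. 197^(-1) ≡ -30 ≡ 227 (mod 257).
Check: 197 × 227 = 44719 ≡ 1 (mod 257)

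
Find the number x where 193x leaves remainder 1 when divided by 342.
241

gcd(193, 342) = 1, so the inverse exists.
Extended Euclidean algorithm on (342, 193):
342 = 1 × 193 + 149  ⟹  149 = (1)·342 + (-1)·193
193 = 1 × 149 + 44  ⟹  44 = (-1)·342 + (2)·193
149 = 3 × 44 + 17  ⟹  17 = (4)·342 + (-7)·193
44 = 2 × 17 + 10  ⟹  10 = (-9)·342 + (16)·193
17 = 1 × 10 + 7  ⟹  7 = (13)·342 + (-23)·193
10 = 1 × 7 + 3  ⟹  3 = (-22)·342 + (39)·193
7 = 2 × 3 + 1  ⟹  1 = (57)·342 + (-101)·193
So (-101)·193 ≡ 1 (mod 342), i.e. 193^(-1) ≡ -101 ≡ 241 (mod 342).
Check: 193 × 241 = 46513 ≡ 1 (mod 342)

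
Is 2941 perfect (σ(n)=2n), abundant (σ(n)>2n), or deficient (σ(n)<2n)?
deficient

Proper divisors of 2941: sum = 1 + 17 + 173 = 191
Since 191 < 2941, 2941 is deficient.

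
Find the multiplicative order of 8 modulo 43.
14

43 is prime, so ord(8) divides φ(43) = 42.
Divisors of 42: 1, 2, 3, 6, 7, 14, 21, 42.
Repeated squaring: 8^1 ≡ 8, 8^2 ≡ 21, 8^4 ≡ 11, 8^8 ≡ 35, 8^16 ≡ 21, 8^32 ≡ 11 (mod 43).
Test 8^d mod 43 for each divisor d in increasing order:
8^1 ≡ 8
8^2 ≡ 21
8^3 = 8^2·8^1 ≡ 39
8^6 = 8^4·8^2 ≡ 16
8^7 = 8^4·8^2·8^1 ≡ 42
8^14 = 8^8·8^4·8^2 ≡ 1  ← first divisor giving 1
The order is 14.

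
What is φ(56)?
24

56 = 2^3 × 7
φ(n) = n × ∏(1 - 1/p) for each prime p dividing n
φ(56) = 56 × (1 - 1/2) × (1 - 1/7) = 24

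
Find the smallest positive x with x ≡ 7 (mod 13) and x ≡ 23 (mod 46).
345

Using Chinese Remainder Theorem:
M = 13 × 46 = 598
M1 = 46, M2 = 13
y1 = 46^(-1) mod 13 = 2
y2 = 13^(-1) mod 46 = 39
x = (7×46×2 + 23×13×39) mod 598 = 345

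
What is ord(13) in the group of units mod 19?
18

19 is prime, so ord(13) divides φ(19) = 18.
Divisors of 18: 1, 2, 3, 6, 9, 18.
Repeated squaring: 13^1 ≡ 13, 13^2 ≡ 17, 13^4 ≡ 4, 13^8 ≡ 16, 13^16 ≡ 9 (mod 19).
Test 13^d mod 19 for each divisor d in increasing order:
13^1 ≡ 13
13^2 ≡ 17
13^3 = 13^2·13^1 ≡ 12
13^6 = 13^4·13^2 ≡ 11
13^9 = 13^8·13^1 ≡ 18
13^18 = 13^16·13^2 ≡ 1  ← first divisor giving 1
The order is 18.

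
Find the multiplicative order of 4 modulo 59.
29

59 is prime, so ord(4) divides φ(59) = 58.
Divisors of 58: 1, 2, 29, 58.
Repeated squaring: 4^1 ≡ 4, 4^2 ≡ 16, 4^4 ≡ 20, 4^8 ≡ 46, 4^16 ≡ 51, 4^32 ≡ 5 (mod 59).
Test 4^d mod 59 for each divisor d in increasing order:
4^1 ≡ 4
4^2 ≡ 16
4^29 = 4^16·4^8·4^4·4^1 ≡ 1  ← first divisor giving 1
The order is 29.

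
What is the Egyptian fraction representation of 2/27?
1/14 + 1/378

Greedy algorithm:
2/27: ceiling(27/2) = 14, use 1/14
1/378: ceiling(378/1) = 378, use 1/378
Result: 2/27 = 1/14 + 1/378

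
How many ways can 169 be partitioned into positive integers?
250438925115

p(n) counts ways to write n as a sum of positive integers (order ignored).
Euler's pentagonal recurrence: p(k) = p(k-1) + p(k-2) - p(k-5) - p(k-7) + p(k-12) + p(k-15) - ... (offsets j(3j∓1)/2, signs ++--, p(0)=1, p(<0)=0).
DP table for k = 0..168: p(0)=1, p(1)=1, p(2)=2, p(3)=3, p(4)=5, p(5)=7, p(6)=11, p(7)=15, p(8)=22, p(9)=30, p(10)=42, p(11)=56, p(12)=77, p(13)=101, p(14)=135, p(15)=176, p(16)=231, p(17)=297, p(18)=385, p(19)=490, p(20)=627, p(21)=792, p(22)=1002, p(23)=1255, p(24)=1575, p(25)=1958, p(26)=2436, p(27)=3010, p(28)=3718, p(29)=4565, p(30)=5604, p(31)=6842, p(32)=8349, p(33)=10143, p(34)=12310, p(35)=14883, p(36)=17977, p(37)=21637, p(38)=26015, p(39)=31185, p(40)=37338, p(41)=44583, p(42)=53174, p(43)=63261, p(44)=75175, p(45)=89134, p(46)=105558, p(47)=124754, p(48)=147273, p(49)=173525, p(50)=204226, p(51)=239943, p(52)=281589, p(53)=329931, p(54)=386155, p(55)=451276, p(56)=526823, p(57)=614154, p(58)=715220, p(59)=831820, p(60)=966467, p(61)=1121505, p(62)=1300156, p(63)=1505499, p(64)=1741630, p(65)=2012558, p(66)=2323520, p(67)=2679689, p(68)=3087735, p(69)=3554345, p(70)=4087968, p(71)=4697205, p(72)=5392783, p(73)=6185689, p(74)=7089500, p(75)=8118264, p(76)=9289091, p(77)=10619863, p(78)=12132164, p(79)=13848650, p(80)=15796476, p(81)=18004327, p(82)=20506255, p(83)=23338469, p(84)=26543660, p(85)=30167357, p(86)=34262962, p(87)=38887673, p(88)=44108109, p(89)=49995925, p(90)=56634173, p(91)=64112359, p(92)=72533807, p(93)=82010177, p(94)=92669720, p(95)=104651419, p(96)=118114304, p(97)=133230930, p(98)=150198136, p(99)=169229875, p(100)=190569292, p(101)=214481126, p(102)=241265379, p(103)=271248950, p(104)=304801365, p(105)=342325709, p(106)=384276336, p(107)=431149389, p(108)=483502844, p(109)=541946240, p(110)=607163746, p(111)=679903203, p(112)=761002156, p(113)=851376628, p(114)=952050665, p(115)=1064144451, p(116)=1188908248, p(117)=1327710076, p(118)=1482074143, p(119)=1653668665, p(120)=1844349560, p(121)=2056148051, p(122)=2291320912, p(123)=2552338241, p(124)=2841940500, p(125)=3163127352, p(126)=3519222692, p(127)=3913864295, p(128)=4351078600, p(129)=4835271870, p(130)=5371315400, p(131)=5964539504, p(132)=6620830889, p(133)=7346629512, p(134)=8149040695, p(135)=9035836076, p(136)=10015581680, p(137)=11097645016, p(138)=12292341831, p(139)=13610949895, p(140)=15065878135, p(141)=16670689208, p(142)=18440293320, p(143)=20390982757, p(144)=22540654445, p(145)=24908858009, p(146)=27517052599, p(147)=30388671978, p(148)=33549419497, p(149)=37027355200, p(150)=40853235313, p(151)=45060624582, p(152)=49686288421, p(153)=54770336324, p(154)=60356673280, p(155)=66493182097, p(156)=73232243759, p(157)=80630964769, p(158)=88751778802, p(159)=97662728555, p(160)=107438159466, p(161)=118159068427, p(162)=129913904637, p(163)=142798995930, p(164)=156919475295, p(165)=172389800255, p(166)=189334822579, p(167)=207890420102, p(168)=228204732751.
Final step: p(169) = p(168) + p(167) - p(164) - p(162) + p(157) + p(154) - p(147) - p(143) + p(134) + p(129) - p(118) - p(112) + p(99) + p(92) - p(77) - p(69) + p(52) + p(43) - p(24) - p(14)
= 228204732751 + 207890420102 - 156919475295 - 129913904637 + 80630964769 + 60356673280 - 30388671978 - 20390982757 + 8149040695 + 4835271870 - 1482074143 - 761002156 + 169229875 + 72533807 - 10619863 - 3554345 + 281589 + 63261 - 1575 - 135
= 250438925115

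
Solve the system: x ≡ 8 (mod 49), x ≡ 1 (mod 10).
351

Using Chinese Remainder Theorem:
M = 49 × 10 = 490
M1 = 10, M2 = 49
y1 = 10^(-1) mod 49 = 5
y2 = 49^(-1) mod 10 = 9
x = (8×10×5 + 1×49×9) mod 490 = 351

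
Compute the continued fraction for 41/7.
[5; 1, 6]

Euclidean algorithm steps:
41 = 5 × 7 + 6
7 = 1 × 6 + 1
6 = 6 × 1 + 0
Continued fraction: [5; 1, 6]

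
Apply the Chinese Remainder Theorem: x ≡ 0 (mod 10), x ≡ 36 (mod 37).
110

Using Chinese Remainder Theorem:
M = 10 × 37 = 370
M1 = 37, M2 = 10
y1 = 37^(-1) mod 10 = 3
y2 = 10^(-1) mod 37 = 26
x = (0×37×3 + 36×10×26) mod 370 = 110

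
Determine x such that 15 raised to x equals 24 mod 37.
5

Baby-step giant-step with step n = ⌈√37⌉ = 7.
Baby steps 15^j mod 37 (j:value) for j=0..6: 0:1, 1:15, 2:3, 3:8, 4:9, 5:24, 6:27.
h = 24 is already in the table at j=5, so x = 5.
Check: 15^5 ≡ 24 (mod 37).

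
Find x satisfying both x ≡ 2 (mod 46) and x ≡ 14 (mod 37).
1198

Using Chinese Remainder Theorem:
M = 46 × 37 = 1702
M1 = 37, M2 = 46
y1 = 37^(-1) mod 46 = 5
y2 = 46^(-1) mod 37 = 33
x = (2×37×5 + 14×46×33) mod 1702 = 1198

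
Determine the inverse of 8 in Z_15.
2

gcd(8, 15) = 1, so the inverse exists.
Extended Euclidean algorithm on (15, 8):
15 = 1 × 8 + 7  ⟹  7 = (1)·15 + (-1)·8
8 = 1 × 7 + 1  ⟹  1 = (-1)·15 + (2)·8
So (2)·8 ≡ 1 (mod 15), i.e. 8^(-1) ≡ 2 (mod 15).
Check: 8 × 2 = 16 ≡ 1 (mod 15)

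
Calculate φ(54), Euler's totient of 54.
18

54 = 2 × 3^3
φ(n) = n × ∏(1 - 1/p) for each prime p dividing n
φ(54) = 54 × (1 - 1/2) × (1 - 1/3) = 18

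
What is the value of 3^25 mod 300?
243

Repeated squaring. Binary of 25 = 11001.
3^1 ≡ 3 (mod 300); 3^2 ≡ 9 (mod 300); 3^4 ≡ 81 (mod 300); 3^8 ≡ 261 (mod 300); 3^16 ≡ 21 (mod 300)
3^25 = 3^1 × 3^8 × 3^16 ≡ 243 (mod 300)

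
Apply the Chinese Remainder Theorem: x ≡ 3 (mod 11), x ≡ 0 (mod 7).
14

Using Chinese Remainder Theorem:
M = 11 × 7 = 77
M1 = 7, M2 = 11
y1 = 7^(-1) mod 11 = 8
y2 = 11^(-1) mod 7 = 2
x = (3×7×8 + 0×11×2) mod 77 = 14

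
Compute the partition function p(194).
2366022741845

p(n) counts ways to write n as a sum of positive integers (order ignored).
Euler's pentagonal recurrence: p(k) = p(k-1) + p(k-2) - p(k-5) - p(k-7) + p(k-12) + p(k-15) - ... (offsets j(3j∓1)/2, signs ++--, p(0)=1, p(<0)=0).
DP table for k = 0..193: p(0)=1, p(1)=1, p(2)=2, p(3)=3, p(4)=5, p(5)=7, p(6)=11, p(7)=15, p(8)=22, p(9)=30, p(10)=42, p(11)=56, p(12)=77, p(13)=101, p(14)=135, p(15)=176, p(16)=231, p(17)=297, p(18)=385, p(19)=490, p(20)=627, p(21)=792, p(22)=1002, p(23)=1255, p(24)=1575, p(25)=1958, p(26)=2436, p(27)=3010, p(28)=3718, p(29)=4565, p(30)=5604, p(31)=6842, p(32)=8349, p(33)=10143, p(34)=12310, p(35)=14883, p(36)=17977, p(37)=21637, p(38)=26015, p(39)=31185, p(40)=37338, p(41)=44583, p(42)=53174, p(43)=63261, p(44)=75175, p(45)=89134, p(46)=105558, p(47)=124754, p(48)=147273, p(49)=173525, p(50)=204226, p(51)=239943, p(52)=281589, p(53)=329931, p(54)=386155, p(55)=451276, p(56)=526823, p(57)=614154, p(58)=715220, p(59)=831820, p(60)=966467, p(61)=1121505, p(62)=1300156, p(63)=1505499, p(64)=1741630, p(65)=2012558, p(66)=2323520, p(67)=2679689, p(68)=3087735, p(69)=3554345, p(70)=4087968, p(71)=4697205, p(72)=5392783, p(73)=6185689, p(74)=7089500, p(75)=8118264, p(76)=9289091, p(77)=10619863, p(78)=12132164, p(79)=13848650, p(80)=15796476, p(81)=18004327, p(82)=20506255, p(83)=23338469, p(84)=26543660, p(85)=30167357, p(86)=34262962, p(87)=38887673, p(88)=44108109, p(89)=49995925, p(90)=56634173, p(91)=64112359, p(92)=72533807, p(93)=82010177, p(94)=92669720, p(95)=104651419, p(96)=118114304, p(97)=133230930, p(98)=150198136, p(99)=169229875, p(100)=190569292, p(101)=214481126, p(102)=241265379, p(103)=271248950, p(104)=304801365, p(105)=342325709, p(106)=384276336, p(107)=431149389, p(108)=483502844, p(109)=541946240, p(110)=607163746, p(111)=679903203, p(112)=761002156, p(113)=851376628, p(114)=952050665, p(115)=1064144451, p(116)=1188908248, p(117)=1327710076, p(118)=1482074143, p(119)=1653668665, p(120)=1844349560, p(121)=2056148051, p(122)=2291320912, p(123)=2552338241, p(124)=2841940500, p(125)=3163127352, p(126)=3519222692, p(127)=3913864295, p(128)=4351078600, p(129)=4835271870, p(130)=5371315400, p(131)=5964539504, p(132)=6620830889, p(133)=7346629512, p(134)=8149040695, p(135)=9035836076, p(136)=10015581680, p(137)=11097645016, p(138)=12292341831, p(139)=13610949895, p(140)=15065878135, p(141)=16670689208, p(142)=18440293320, p(143)=20390982757, p(144)=22540654445, p(145)=24908858009, p(146)=27517052599, p(147)=30388671978, p(148)=33549419497, p(149)=37027355200, p(150)=40853235313, p(151)=45060624582, p(152)=49686288421, p(153)=54770336324, p(154)=60356673280, p(155)=66493182097, p(156)=73232243759, p(157)=80630964769, p(158)=88751778802, p(159)=97662728555, p(160)=107438159466, p(161)=118159068427, p(162)=129913904637, p(163)=142798995930, p(164)=156919475295, p(165)=172389800255, p(166)=189334822579, p(167)=207890420102, p(168)=228204732751, p(169)=250438925115, p(170)=274768617130, p(171)=301384802048, p(172)=330495499613, p(173)=362326859895, p(174)=397125074750, p(175)=435157697830, p(176)=476715857290, p(177)=522115831195, p(178)=571701605655, p(179)=625846753120, p(180)=684957390936, p(181)=749474411781, p(182)=819876908323, p(183)=896684817527, p(184)=980462880430, p(185)=1071823774337, p(186)=1171432692373, p(187)=1280011042268, p(188)=1398341745571, p(189)=1527273599625, p(190)=1667727404093, p(191)=1820701100652, p(192)=1987276856363, p(193)=2168627105469.
Final step: p(194) = p(193) + p(192) - p(189) - p(187) + p(182) + p(179) - p(172) - p(168) + p(159) + p(154) - p(143) - p(137) + p(124) + p(117) - p(102) - p(94) + p(77) + p(68) - p(49) - p(39) + p(18) + p(7)
= 2168627105469 + 1987276856363 - 1527273599625 - 1280011042268 + 819876908323 + 625846753120 - 330495499613 - 228204732751 + 97662728555 + 60356673280 - 20390982757 - 11097645016 + 2841940500 + 1327710076 - 241265379 - 92669720 + 10619863 + 3087735 - 173525 - 31185 + 385 + 15
= 2366022741845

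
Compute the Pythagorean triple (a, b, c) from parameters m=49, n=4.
(2385, 392, 2417)

Euclid's formula: a = m² - n², b = 2mn, c = m² + n²
m = 49, n = 4
a = 49² - 4² = 2401 - 16 = 2385
b = 2 × 49 × 4 = 392
c = 49² + 4² = 2401 + 16 = 2417
Verification: 2385² + 392² = 5688225 + 153664 = 5841889 = 2417² ✓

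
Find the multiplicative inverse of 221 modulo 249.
80

gcd(221, 249) = 1, so the inverse exists.
Extended Euclidean algorithm on (249, 221):
249 = 1 × 221 + 28  ⟹  28 = (1)·249 + (-1)·221
221 = 7 × 28 + 25  ⟹  25 = (-7)·249 + (8)·221
28 = 1 × 25 + 3  ⟹  3 = (8)·249 + (-9)·221
25 = 8 × 3 + 1  ⟹  1 = (-71)·249 + (80)·221
So (80)·221 ≡ 1 (mod 249), i.e. 221^(-1) ≡ 80 (mod 249).
Check: 221 × 80 = 17680 ≡ 1 (mod 249)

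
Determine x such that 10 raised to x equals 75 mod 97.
24

Baby-step giant-step with step n = ⌈√97⌉ = 10.
Baby steps 10^j mod 97 (j:value) for j=0..9: 0:1, 1:10, 2:3, 3:30, 4:9, 5:90, 6:27, 7:76, 8:81, 9:34.
Giant-step multiplier: 10^(-10) ≡ 10^(96-10) = 10^86 ≡ 2 (mod 97).
Giant steps γ_i = 75·2^i mod 97: γ_0=75, γ_1=53, γ_2=9 (in table at j=4).
x = i·n + j = 2·10 + 4 = 24.
Check: 10^24 ≡ 75 (mod 97).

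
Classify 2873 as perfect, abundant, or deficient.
deficient

Proper divisors of 2873: sum = 1 + 13 + 17 + 169 + 221 = 421
Since 421 < 2873, 2873 is deficient.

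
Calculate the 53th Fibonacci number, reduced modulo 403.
106

Matrix identity: Q^n = [[F_(n+1), F_n], [F_n, F_(n-1)]] with Q = [[1,1],[1,0]].
n = 53 = 110101₂. Square-and-multiply, entries mod 403:
Q^1 = [[1,1],[1,0]]
Q^3 = (Q^1)²·Q = [[3,2],[2,1]]
Q^6 = (Q^3)² = [[13,8],[8,5]]
Q^13 = (Q^6)²·Q = [[377,233],[233,144]]
Q^26 = (Q^13)² = [[157,90],[90,67]]
Q^53 = (Q^26)²·Q = [[116,106],[106,10]]
F_53 mod 403 = Q^53[0][1] = 106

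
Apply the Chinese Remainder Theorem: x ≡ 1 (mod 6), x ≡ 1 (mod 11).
1

Using Chinese Remainder Theorem:
M = 6 × 11 = 66
M1 = 11, M2 = 6
y1 = 11^(-1) mod 6 = 5
y2 = 6^(-1) mod 11 = 2
x = (1×11×5 + 1×6×2) mod 66 = 1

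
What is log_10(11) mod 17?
13

Baby-step giant-step with step n = ⌈√17⌉ = 5.
Baby steps 10^j mod 17 (j:value) for j=0..4: 0:1, 1:10, 2:15, 3:14, 4:4.
Giant-step multiplier: 10^(-5) ≡ 10^(16-5) = 10^11 ≡ 3 (mod 17).
Giant steps γ_i = 11·3^i mod 17: γ_0=11, γ_1=16, γ_2=14 (in table at j=3).
x = i·n + j = 2·5 + 3 = 13.
Check: 10^13 ≡ 11 (mod 17).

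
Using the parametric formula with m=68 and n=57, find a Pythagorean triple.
(1375, 7752, 7873)

Euclid's formula: a = m² - n², b = 2mn, c = m² + n²
m = 68, n = 57
a = 68² - 57² = 4624 - 3249 = 1375
b = 2 × 68 × 57 = 7752
c = 68² + 57² = 4624 + 3249 = 7873
Verification: 1375² + 7752² = 1890625 + 60093504 = 61984129 = 7873² ✓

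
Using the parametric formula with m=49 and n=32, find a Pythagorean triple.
(1377, 3136, 3425)

Euclid's formula: a = m² - n², b = 2mn, c = m² + n²
m = 49, n = 32
a = 49² - 32² = 2401 - 1024 = 1377
b = 2 × 49 × 32 = 3136
c = 49² + 32² = 2401 + 1024 = 3425
Verification: 1377² + 3136² = 1896129 + 9834496 = 11730625 = 3425² ✓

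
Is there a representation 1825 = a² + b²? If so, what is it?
12² + 41² (a=12, b=41)

Factorization: 1825 = 5^2 × 73
By Fermat: n is sum of two squares iff every prime p ≡ 3 (mod 4) appears to even power.
All primes ≡ 3 (mod 4) appear to even power.
Search a = 0, 1, 2, … for 1825 - a² a perfect square: first hit at a = 12: 1825 - 144 = 1681 = 41².
1825 = 12² + 41² = 144 + 1681 ✓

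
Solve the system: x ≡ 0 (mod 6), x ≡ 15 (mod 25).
90

Using Chinese Remainder Theorem:
M = 6 × 25 = 150
M1 = 25, M2 = 6
y1 = 25^(-1) mod 6 = 1
y2 = 6^(-1) mod 25 = 21
x = (0×25×1 + 15×6×21) mod 150 = 90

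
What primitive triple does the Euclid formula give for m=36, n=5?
(1271, 360, 1321)

Euclid's formula: a = m² - n², b = 2mn, c = m² + n²
m = 36, n = 5
a = 36² - 5² = 1296 - 25 = 1271
b = 2 × 36 × 5 = 360
c = 36² + 5² = 1296 + 25 = 1321
Verification: 1271² + 360² = 1615441 + 129600 = 1745041 = 1321² ✓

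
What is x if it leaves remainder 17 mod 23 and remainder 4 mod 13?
17

Using Chinese Remainder Theorem:
M = 23 × 13 = 299
M1 = 13, M2 = 23
y1 = 13^(-1) mod 23 = 16
y2 = 23^(-1) mod 13 = 4
x = (17×13×16 + 4×23×4) mod 299 = 17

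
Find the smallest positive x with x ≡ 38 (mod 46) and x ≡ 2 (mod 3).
38

Using Chinese Remainder Theorem:
M = 46 × 3 = 138
M1 = 3, M2 = 46
y1 = 3^(-1) mod 46 = 31
y2 = 46^(-1) mod 3 = 1
x = (38×3×31 + 2×46×1) mod 138 = 38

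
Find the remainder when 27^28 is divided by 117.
27

Repeated squaring. Binary of 28 = 11100.
27^1 ≡ 27 (mod 117); 27^2 ≡ 27 (mod 117); 27^4 ≡ 27 (mod 117); 27^8 ≡ 27 (mod 117); 27^16 ≡ 27 (mod 117)
27^28 = 27^4 × 27^8 × 27^16 ≡ 27 (mod 117)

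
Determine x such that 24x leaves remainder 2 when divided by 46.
x ≡ 2 (mod 23)

gcd(24, 46) = 2, which divides 2, so solutions exist.
Divide through by 2: 12x ≡ 1 (mod 23).
Find 12^(-1) mod 23 by the extended Euclidean algorithm:
23 = 1 × 12 + 11  ⟹  11 = (1)·23 + (-1)·12
12 = 1 × 11 + 1  ⟹  1 = (-1)·23 + (2)·12
So (2)·12 ≡ 1 (mod 23), i.e. 12^(-1) ≡ 2 (mod 23).
x ≡ 2 × 1 = 2 ≡ 2 (mod 23).
Check: 24 × 2 = 48 ≡ 2 (mod 46).
x ≡ 2 (mod 23), giving 2 solutions mod 46.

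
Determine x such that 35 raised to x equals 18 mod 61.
23

Baby-step giant-step with step n = ⌈√61⌉ = 8.
Baby steps 35^j mod 61 (j:value) for j=0..7: 0:1, 1:35, 2:5, 3:53, 4:25, 5:21, 6:3, 7:44.
Giant-step multiplier: 35^(-8) ≡ 35^(60-8) = 35^52 ≡ 57 (mod 61).
Giant steps γ_i = 18·57^i mod 61: γ_0=18, γ_1=50, γ_2=44 (in table at j=7).
x = i·n + j = 2·8 + 7 = 23.
Check: 35^23 ≡ 18 (mod 61).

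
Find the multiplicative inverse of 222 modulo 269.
103

gcd(222, 269) = 1, so the inverse exists.
Extended Euclidean algorithm on (269, 222):
269 = 1 × 222 + 47  ⟹  47 = (1)·269 + (-1)·222
222 = 4 × 47 + 34  ⟹  34 = (-4)·269 + (5)·222
47 = 1 × 34 + 13  ⟹  13 = (5)·269 + (-6)·222
34 = 2 × 13 + 8  ⟹  8 = (-14)·269 + (17)·222
13 = 1 × 8 + 5  ⟹  5 = (19)·269 + (-23)·222
8 = 1 × 5 + 3  ⟹  3 = (-33)·269 + (40)·222
5 = 1 × 3 + 2  ⟹  2 = (52)·269 + (-63)·222
3 = 1 × 2 + 1  ⟹  1 = (-85)·269 + (103)·222
So (103)·222 ≡ 1 (mod 269), i.e. 222^(-1) ≡ 103 (mod 269).
Check: 222 × 103 = 22866 ≡ 1 (mod 269)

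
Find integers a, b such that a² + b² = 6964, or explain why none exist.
58² + 60² (a=58, b=60)

Factorization: 6964 = 2^2 × 1741
By Fermat: n is sum of two squares iff every prime p ≡ 3 (mod 4) appears to even power.
All primes ≡ 3 (mod 4) appear to even power.
Search a = 0, 1, 2, … for 6964 - a² a perfect square: first hit at a = 58: 6964 - 3364 = 3600 = 60².
6964 = 58² + 60² = 3364 + 3600 ✓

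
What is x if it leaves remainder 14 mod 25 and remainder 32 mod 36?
464

Using Chinese Remainder Theorem:
M = 25 × 36 = 900
M1 = 36, M2 = 25
y1 = 36^(-1) mod 25 = 16
y2 = 25^(-1) mod 36 = 13
x = (14×36×16 + 32×25×13) mod 900 = 464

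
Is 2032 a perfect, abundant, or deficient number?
deficient

Proper divisors of 2032: sum = 1 + 2 + 4 + 8 + 16 + 127 + 254 + 508 + 1016 = 1936
Since 1936 < 2032, 2032 is deficient.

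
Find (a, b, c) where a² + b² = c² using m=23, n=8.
(465, 368, 593)

Euclid's formula: a = m² - n², b = 2mn, c = m² + n²
m = 23, n = 8
a = 23² - 8² = 529 - 64 = 465
b = 2 × 23 × 8 = 368
c = 23² + 8² = 529 + 64 = 593
Verification: 465² + 368² = 216225 + 135424 = 351649 = 593² ✓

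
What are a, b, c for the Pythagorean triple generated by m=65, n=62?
(381, 8060, 8069)

Euclid's formula: a = m² - n², b = 2mn, c = m² + n²
m = 65, n = 62
a = 65² - 62² = 4225 - 3844 = 381
b = 2 × 65 × 62 = 8060
c = 65² + 62² = 4225 + 3844 = 8069
Verification: 381² + 8060² = 145161 + 64963600 = 65108761 = 8069² ✓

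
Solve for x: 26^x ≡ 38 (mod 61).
27

Baby-step giant-step with step n = ⌈√61⌉ = 8.
Baby steps 26^j mod 61 (j:value) for j=0..7: 0:1, 1:26, 2:5, 3:8, 4:25, 5:40, 6:3, 7:17.
Giant-step multiplier: 26^(-8) ≡ 26^(60-8) = 26^52 ≡ 57 (mod 61).
Giant steps γ_i = 38·57^i mod 61: γ_0=38, γ_1=31, γ_2=59, γ_3=8 (in table at j=3).
x = i·n + j = 3·8 + 3 = 27.
Check: 26^27 ≡ 38 (mod 61).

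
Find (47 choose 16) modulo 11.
0

Using Lucas' theorem:
Write n=47 and k=16 in base 11:
n in base 11: [4, 3]
k in base 11: [1, 5]
C(47,16) mod 11 = ∏ C(n_i, k_i) mod 11
Digit binomials (mod 11): C(4,1) = 4; C(3,5) = 0 (k_i > n_i)
Product: 4 × 0 = 0 ≡ 0 (mod 11)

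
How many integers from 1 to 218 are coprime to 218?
108

218 = 2 × 109
φ(n) = n × ∏(1 - 1/p) for each prime p dividing n
φ(218) = 218 × (1 - 1/2) × (1 - 1/109) = 108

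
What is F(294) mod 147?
113

Matrix identity: Q^n = [[F_(n+1), F_n], [F_n, F_(n-1)]] with Q = [[1,1],[1,0]].
n = 294 = 100100110₂. Square-and-multiply, entries mod 147:
Q^1 = [[1,1],[1,0]]
Q^2 = (Q^1)² = [[2,1],[1,1]]
Q^4 = (Q^2)² = [[5,3],[3,2]]
Q^9 = (Q^4)²·Q = [[55,34],[34,21]]
Q^18 = (Q^9)² = [[65,85],[85,127]]
Q^36 = (Q^18)² = [[131,3],[3,128]]
Q^73 = (Q^36)²·Q = [[13,118],[118,42]]
Q^147 = (Q^73)²·Q = [[3,128],[128,22]]
Q^294 = (Q^147)² = [[76,113],[113,110]]
F_294 mod 147 = Q^294[0][1] = 113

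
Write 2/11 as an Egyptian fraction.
1/6 + 1/66

Greedy algorithm:
2/11: ceiling(11/2) = 6, use 1/6
1/66: ceiling(66/1) = 66, use 1/66
Result: 2/11 = 1/6 + 1/66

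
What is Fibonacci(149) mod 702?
437

Matrix identity: Q^n = [[F_(n+1), F_n], [F_n, F_(n-1)]] with Q = [[1,1],[1,0]].
n = 149 = 10010101₂. Square-and-multiply, entries mod 702:
Q^1 = [[1,1],[1,0]]
Q^2 = (Q^1)² = [[2,1],[1,1]]
Q^4 = (Q^2)² = [[5,3],[3,2]]
Q^9 = (Q^4)²·Q = [[55,34],[34,21]]
Q^18 = (Q^9)² = [[671,478],[478,193]]
Q^37 = (Q^18)²·Q = [[107,593],[593,216]]
Q^74 = (Q^37)² = [[164,595],[595,271]]
Q^149 = (Q^74)²·Q = [[224,437],[437,489]]
F_149 mod 702 = Q^149[0][1] = 437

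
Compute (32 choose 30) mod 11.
1

Using Lucas' theorem:
Write n=32 and k=30 in base 11:
n in base 11: [2, 10]
k in base 11: [2, 8]
C(32,30) mod 11 = ∏ C(n_i, k_i) mod 11
Digit binomials (mod 11): C(2,2) = 1; C(10,8) = 45 ≡ 1
Product: 1 × 1 = 1 ≡ 1 (mod 11)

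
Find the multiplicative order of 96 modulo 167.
83

167 is prime, so ord(96) divides φ(167) = 166.
Divisors of 166: 1, 2, 83, 166.
Repeated squaring: 96^1 ≡ 96, 96^2 ≡ 31, 96^4 ≡ 126, 96^8 ≡ 11, 96^16 ≡ 121, 96^32 ≡ 112, 96^64 ≡ 19, 96^128 ≡ 27 (mod 167).
Test 96^d mod 167 for each divisor d in increasing order:
96^1 ≡ 96
96^2 ≡ 31
96^83 = 96^64·96^16·96^2·96^1 ≡ 1  ← first divisor giving 1
The order is 83.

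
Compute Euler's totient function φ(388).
192

388 = 2^2 × 97
φ(n) = n × ∏(1 - 1/p) for each prime p dividing n
φ(388) = 388 × (1 - 1/2) × (1 - 1/97) = 192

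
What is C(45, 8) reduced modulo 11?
0

Using Lucas' theorem:
Write n=45 and k=8 in base 11:
n in base 11: [4, 1]
k in base 11: [0, 8]
C(45,8) mod 11 = ∏ C(n_i, k_i) mod 11
Digit binomials (mod 11): C(4,0) = 1; C(1,8) = 0 (k_i > n_i)
Product: 1 × 0 = 0 ≡ 0 (mod 11)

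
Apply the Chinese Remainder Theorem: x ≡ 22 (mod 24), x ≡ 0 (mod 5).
70

Using Chinese Remainder Theorem:
M = 24 × 5 = 120
M1 = 5, M2 = 24
y1 = 5^(-1) mod 24 = 5
y2 = 24^(-1) mod 5 = 4
x = (22×5×5 + 0×24×4) mod 120 = 70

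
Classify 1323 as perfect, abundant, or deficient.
deficient

Proper divisors of 1323: sum = 1 + 3 + 7 + 9 + 21 + 27 + 49 + 63 + 147 + 189 + 441 = 957
Since 957 < 1323, 1323 is deficient.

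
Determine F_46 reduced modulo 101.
98

Matrix identity: Q^n = [[F_(n+1), F_n], [F_n, F_(n-1)]] with Q = [[1,1],[1,0]].
n = 46 = 101110₂. Square-and-multiply, entries mod 101:
Q^1 = [[1,1],[1,0]]
Q^2 = (Q^1)² = [[2,1],[1,1]]
Q^5 = (Q^2)²·Q = [[8,5],[5,3]]
Q^11 = (Q^5)²·Q = [[43,89],[89,55]]
Q^23 = (Q^11)²·Q = [[9,74],[74,36]]
Q^46 = (Q^23)² = [[2,98],[98,5]]
F_46 mod 101 = Q^46[0][1] = 98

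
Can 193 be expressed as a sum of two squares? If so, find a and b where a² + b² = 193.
7² + 12² (a=7, b=12)

Factorization: 193 = 193
By Fermat: n is sum of two squares iff every prime p ≡ 3 (mod 4) appears to even power.
All primes ≡ 3 (mod 4) appear to even power.
Search a = 0, 1, 2, … for 193 - a² a perfect square: first hit at a = 7: 193 - 49 = 144 = 12².
193 = 7² + 12² = 49 + 144 ✓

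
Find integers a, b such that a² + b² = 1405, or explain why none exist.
6² + 37² (a=6, b=37)

Factorization: 1405 = 5 × 281
By Fermat: n is sum of two squares iff every prime p ≡ 3 (mod 4) appears to even power.
All primes ≡ 3 (mod 4) appear to even power.
Search a = 0, 1, 2, … for 1405 - a² a perfect square: first hit at a = 6: 1405 - 36 = 1369 = 37².
1405 = 6² + 37² = 36 + 1369 ✓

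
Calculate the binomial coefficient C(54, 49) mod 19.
17

Using Lucas' theorem:
Write n=54 and k=49 in base 19:
n in base 19: [2, 16]
k in base 19: [2, 11]
C(54,49) mod 19 = ∏ C(n_i, k_i) mod 19
Digit binomials (mod 19): C(2,2) = 1; C(16,11) = 4368 ≡ 17
Product: 1 × 17 = 17 ≡ 17 (mod 19)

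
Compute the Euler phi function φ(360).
96

360 = 2^3 × 3^2 × 5
φ(n) = n × ∏(1 - 1/p) for each prime p dividing n
φ(360) = 360 × (1 - 1/2) × (1 - 1/3) × (1 - 1/5) = 96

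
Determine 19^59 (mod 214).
121

Repeated squaring. Binary of 59 = 111011.
19^1 ≡ 19 (mod 214); 19^2 ≡ 147 (mod 214); 19^4 ≡ 209 (mod 214); 19^8 ≡ 25 (mod 214); 19^16 ≡ 197 (mod 214); 19^32 ≡ 75 (mod 214)
19^59 = 19^1 × 19^2 × 19^8 × 19^16 × 19^32 ≡ 121 (mod 214)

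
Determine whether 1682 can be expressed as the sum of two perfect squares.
1² + 41² (a=1, b=41)

Factorization: 1682 = 2 × 29^2
By Fermat: n is sum of two squares iff every prime p ≡ 3 (mod 4) appears to even power.
All primes ≡ 3 (mod 4) appear to even power.
Search a = 0, 1, 2, … for 1682 - a² a perfect square: first hit at a = 1: 1682 - 1 = 1681 = 41².
1682 = 1² + 41² = 1 + 1681 ✓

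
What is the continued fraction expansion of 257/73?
[3; 1, 1, 11, 1, 2]

Euclidean algorithm steps:
257 = 3 × 73 + 38
73 = 1 × 38 + 35
38 = 1 × 35 + 3
35 = 11 × 3 + 2
3 = 1 × 2 + 1
2 = 2 × 1 + 0
Continued fraction: [3; 1, 1, 11, 1, 2]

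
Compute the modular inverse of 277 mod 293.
238

gcd(277, 293) = 1, so the inverse exists.
Extended Euclidean algorithm on (293, 277):
293 = 1 × 277 + 16  ⟹  16 = (1)·293 + (-1)·277
277 = 17 × 16 + 5  ⟹  5 = (-17)·293 + (18)·277
16 = 3 × 5 + 1  ⟹  1 = (52)·293 + (-55)·277
So (-55)·277 ≡ 1 (mod 293), i.e. 277^(-1) ≡ -55 ≡ 238 (mod 293).
Check: 277 × 238 = 65926 ≡ 1 (mod 293)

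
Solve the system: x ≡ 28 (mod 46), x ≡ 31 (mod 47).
2052

Using Chinese Remainder Theorem:
M = 46 × 47 = 2162
M1 = 47, M2 = 46
y1 = 47^(-1) mod 46 = 1
y2 = 46^(-1) mod 47 = 46
x = (28×47×1 + 31×46×46) mod 2162 = 2052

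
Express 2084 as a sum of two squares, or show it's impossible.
22² + 40² (a=22, b=40)

Factorization: 2084 = 2^2 × 521
By Fermat: n is sum of two squares iff every prime p ≡ 3 (mod 4) appears to even power.
All primes ≡ 3 (mod 4) appear to even power.
Search a = 0, 1, 2, … for 2084 - a² a perfect square: first hit at a = 22: 2084 - 484 = 1600 = 40².
2084 = 22² + 40² = 484 + 1600 ✓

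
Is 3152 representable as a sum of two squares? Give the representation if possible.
4² + 56² (a=4, b=56)

Factorization: 3152 = 2^4 × 197
By Fermat: n is sum of two squares iff every prime p ≡ 3 (mod 4) appears to even power.
All primes ≡ 3 (mod 4) appear to even power.
Search a = 0, 1, 2, … for 3152 - a² a perfect square: first hit at a = 4: 3152 - 16 = 3136 = 56².
3152 = 4² + 56² = 16 + 3136 ✓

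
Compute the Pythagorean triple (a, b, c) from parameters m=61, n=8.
(3657, 976, 3785)

Euclid's formula: a = m² - n², b = 2mn, c = m² + n²
m = 61, n = 8
a = 61² - 8² = 3721 - 64 = 3657
b = 2 × 61 × 8 = 976
c = 61² + 8² = 3721 + 64 = 3785
Verification: 3657² + 976² = 13373649 + 952576 = 14326225 = 3785² ✓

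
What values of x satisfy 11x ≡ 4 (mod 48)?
x ≡ 44 (mod 48)

gcd(11, 48) = 1, which divides 4, so solutions exist.
Find 11^(-1) mod 48 by the extended Euclidean algorithm:
48 = 4 × 11 + 4  ⟹  4 = (1)·48 + (-4)·11
11 = 2 × 4 + 3  ⟹  3 = (-2)·48 + (9)·11
4 = 1 × 3 + 1  ⟹  1 = (3)·48 + (-13)·11
So (-13)·11 ≡ 1 (mod 48), i.e. 11^(-1) ≡ -13 ≡ 35 (mod 48).
x ≡ 35 × 4 = 140 ≡ 44 (mod 48).
Check: 11 × 44 = 484 ≡ 4 (mod 48).
Unique solution: x ≡ 44 (mod 48)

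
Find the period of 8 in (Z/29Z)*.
28

29 is prime, so ord(8) divides φ(29) = 28.
Divisors of 28: 1, 2, 4, 7, 14, 28.
Repeated squaring: 8^1 ≡ 8, 8^2 ≡ 6, 8^4 ≡ 7, 8^8 ≡ 20, 8^16 ≡ 23 (mod 29).
Test 8^d mod 29 for each divisor d in increasing order:
8^1 ≡ 8
8^2 ≡ 6
8^4 ≡ 7
8^7 = 8^4·8^2·8^1 ≡ 17
8^14 = 8^8·8^4·8^2 ≡ 28
8^28 = 8^16·8^8·8^4 ≡ 1  ← first divisor giving 1
The order is 28.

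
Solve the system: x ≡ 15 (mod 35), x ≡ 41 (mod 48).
1625

Using Chinese Remainder Theorem:
M = 35 × 48 = 1680
M1 = 48, M2 = 35
y1 = 48^(-1) mod 35 = 27
y2 = 35^(-1) mod 48 = 11
x = (15×48×27 + 41×35×11) mod 1680 = 1625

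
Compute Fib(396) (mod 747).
54

Matrix identity: Q^n = [[F_(n+1), F_n], [F_n, F_(n-1)]] with Q = [[1,1],[1,0]].
n = 396 = 110001100₂. Square-and-multiply, entries mod 747:
Q^1 = [[1,1],[1,0]]
Q^3 = (Q^1)²·Q = [[3,2],[2,1]]
Q^6 = (Q^3)² = [[13,8],[8,5]]
Q^12 = (Q^6)² = [[233,144],[144,89]]
Q^24 = (Q^12)² = [[325,54],[54,271]]
Q^49 = (Q^24)²·Q = [[289,226],[226,63]]
Q^99 = (Q^49)²·Q = [[507,137],[137,370]]
Q^198 = (Q^99)² = [[175,629],[629,293]]
Q^396 = (Q^198)² = [[476,54],[54,422]]
F_396 mod 747 = Q^396[0][1] = 54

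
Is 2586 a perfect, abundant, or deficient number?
abundant

Proper divisors of 2586: sum = 1 + 2 + 3 + 6 + 431 + 862 + 1293 = 2598
Since 2598 > 2586, 2586 is abundant.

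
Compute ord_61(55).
60

61 is prime, so ord(55) divides φ(61) = 60.
Divisors of 60: 1, 2, 3, 4, 5, 6, 10, 12, 15, 20, 30, 60.
Repeated squaring: 55^1 ≡ 55, 55^2 ≡ 36, 55^4 ≡ 15, 55^8 ≡ 42, 55^16 ≡ 56, 55^32 ≡ 25 (mod 61).
Test 55^d mod 61 for each divisor d in increasing order:
55^1 ≡ 55
55^2 ≡ 36
55^3 = 55^2·55^1 ≡ 28
55^4 ≡ 15
55^5 = 55^4·55^1 ≡ 32
55^6 = 55^4·55^2 ≡ 52
55^10 = 55^8·55^2 ≡ 48
55^12 = 55^8·55^4 ≡ 20
55^15 = 55^8·55^4·55^2·55^1 ≡ 11
55^20 = 55^16·55^4 ≡ 47
55^30 = 55^16·55^8·55^4·55^2 ≡ 60
55^60 = 55^32·55^16·55^8·55^4 ≡ 1  ← first divisor giving 1
The order is 60.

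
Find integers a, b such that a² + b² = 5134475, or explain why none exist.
Not possible

Factorization: 5134475 = 5^2 × 59^3
By Fermat: n is sum of two squares iff every prime p ≡ 3 (mod 4) appears to even power.
Prime(s) ≡ 3 (mod 4) with odd exponent: [(59, 3)]
Therefore 5134475 cannot be expressed as a² + b².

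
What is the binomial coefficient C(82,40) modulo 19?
14

Using Lucas' theorem:
Write n=82 and k=40 in base 19:
n in base 19: [4, 6]
k in base 19: [2, 2]
C(82,40) mod 19 = ∏ C(n_i, k_i) mod 19
Digit binomials (mod 19): C(4,2) = 6; C(6,2) = 15
Product: 6 × 15 = 90 ≡ 14 (mod 19)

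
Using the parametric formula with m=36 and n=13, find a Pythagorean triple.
(1127, 936, 1465)

Euclid's formula: a = m² - n², b = 2mn, c = m² + n²
m = 36, n = 13
a = 36² - 13² = 1296 - 169 = 1127
b = 2 × 36 × 13 = 936
c = 36² + 13² = 1296 + 169 = 1465
Verification: 1127² + 936² = 1270129 + 876096 = 2146225 = 1465² ✓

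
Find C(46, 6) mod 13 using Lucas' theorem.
7

Using Lucas' theorem:
Write n=46 and k=6 in base 13:
n in base 13: [3, 7]
k in base 13: [0, 6]
C(46,6) mod 13 = ∏ C(n_i, k_i) mod 13
Digit binomials (mod 13): C(3,0) = 1; C(7,6) = 7
Product: 1 × 7 = 7 ≡ 7 (mod 13)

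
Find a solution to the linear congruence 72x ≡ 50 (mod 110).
x ≡ 45 (mod 55)

gcd(72, 110) = 2, which divides 50, so solutions exist.
Divide through by 2: 36x ≡ 25 (mod 55).
Find 36^(-1) mod 55 by the extended Euclidean algorithm:
55 = 1 × 36 + 19  ⟹  19 = (1)·55 + (-1)·36
36 = 1 × 19 + 17  ⟹  17 = (-1)·55 + (2)·36
19 = 1 × 17 + 2  ⟹  2 = (2)·55 + (-3)·36
17 = 8 × 2 + 1  ⟹  1 = (-17)·55 + (26)·36
So (26)·36 ≡ 1 (mod 55), i.e. 36^(-1) ≡ 26 (mod 55).
x ≡ 26 × 25 = 650 ≡ 45 (mod 55).
Check: 72 × 45 = 3240 ≡ 50 (mod 110).
x ≡ 45 (mod 55), giving 2 solutions mod 110.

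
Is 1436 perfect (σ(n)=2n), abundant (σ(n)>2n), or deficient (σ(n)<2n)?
deficient

Proper divisors of 1436: sum = 1 + 2 + 4 + 359 + 718 = 1084
Since 1084 < 1436, 1436 is deficient.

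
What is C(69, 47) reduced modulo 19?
14

Using Lucas' theorem:
Write n=69 and k=47 in base 19:
n in base 19: [3, 12]
k in base 19: [2, 9]
C(69,47) mod 19 = ∏ C(n_i, k_i) mod 19
Digit binomials (mod 19): C(3,2) = 3; C(12,9) = 220 ≡ 11
Product: 3 × 11 = 33 ≡ 14 (mod 19)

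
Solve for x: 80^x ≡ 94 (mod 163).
155

Baby-step giant-step with step n = ⌈√163⌉ = 13.
Baby steps 80^j mod 163 (j:value) for j=0..12: 0:1, 1:80, 2:43, 3:17, 4:56, 5:79, 6:126, 7:137, 8:39, 9:23, 10:47, 11:11, 12:65.
Giant-step multiplier: 80^(-13) ≡ 80^(162-13) = 80^149 ≡ 112 (mod 163).
Giant steps γ_i = 94·112^i mod 163: γ_0=94, γ_1=96, γ_2=157, γ_3=143, γ_4=42, γ_5=140, γ_6=32, γ_7=161, γ_8=102, γ_9=14, γ_10=101, γ_11=65 (in table at j=12).
x = i·n + j = 11·13 + 12 = 155.
Check: 80^155 ≡ 94 (mod 163).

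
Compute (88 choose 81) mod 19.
13

Using Lucas' theorem:
Write n=88 and k=81 in base 19:
n in base 19: [4, 12]
k in base 19: [4, 5]
C(88,81) mod 19 = ∏ C(n_i, k_i) mod 19
Digit binomials (mod 19): C(4,4) = 1; C(12,5) = 792 ≡ 13
Product: 1 × 13 = 13 ≡ 13 (mod 19)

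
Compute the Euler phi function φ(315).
144

315 = 3^2 × 5 × 7
φ(n) = n × ∏(1 - 1/p) for each prime p dividing n
φ(315) = 315 × (1 - 1/3) × (1 - 1/5) × (1 - 1/7) = 144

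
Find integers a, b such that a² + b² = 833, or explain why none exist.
7² + 28² (a=7, b=28)

Factorization: 833 = 7^2 × 17
By Fermat: n is sum of two squares iff every prime p ≡ 3 (mod 4) appears to even power.
All primes ≡ 3 (mod 4) appear to even power.
Search a = 0, 1, 2, … for 833 - a² a perfect square: first hit at a = 7: 833 - 49 = 784 = 28².
833 = 7² + 28² = 49 + 784 ✓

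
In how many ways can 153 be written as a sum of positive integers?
54770336324

p(n) counts ways to write n as a sum of positive integers (order ignored).
Euler's pentagonal recurrence: p(k) = p(k-1) + p(k-2) - p(k-5) - p(k-7) + p(k-12) + p(k-15) - ... (offsets j(3j∓1)/2, signs ++--, p(0)=1, p(<0)=0).
DP table for k = 0..152: p(0)=1, p(1)=1, p(2)=2, p(3)=3, p(4)=5, p(5)=7, p(6)=11, p(7)=15, p(8)=22, p(9)=30, p(10)=42, p(11)=56, p(12)=77, p(13)=101, p(14)=135, p(15)=176, p(16)=231, p(17)=297, p(18)=385, p(19)=490, p(20)=627, p(21)=792, p(22)=1002, p(23)=1255, p(24)=1575, p(25)=1958, p(26)=2436, p(27)=3010, p(28)=3718, p(29)=4565, p(30)=5604, p(31)=6842, p(32)=8349, p(33)=10143, p(34)=12310, p(35)=14883, p(36)=17977, p(37)=21637, p(38)=26015, p(39)=31185, p(40)=37338, p(41)=44583, p(42)=53174, p(43)=63261, p(44)=75175, p(45)=89134, p(46)=105558, p(47)=124754, p(48)=147273, p(49)=173525, p(50)=204226, p(51)=239943, p(52)=281589, p(53)=329931, p(54)=386155, p(55)=451276, p(56)=526823, p(57)=614154, p(58)=715220, p(59)=831820, p(60)=966467, p(61)=1121505, p(62)=1300156, p(63)=1505499, p(64)=1741630, p(65)=2012558, p(66)=2323520, p(67)=2679689, p(68)=3087735, p(69)=3554345, p(70)=4087968, p(71)=4697205, p(72)=5392783, p(73)=6185689, p(74)=7089500, p(75)=8118264, p(76)=9289091, p(77)=10619863, p(78)=12132164, p(79)=13848650, p(80)=15796476, p(81)=18004327, p(82)=20506255, p(83)=23338469, p(84)=26543660, p(85)=30167357, p(86)=34262962, p(87)=38887673, p(88)=44108109, p(89)=49995925, p(90)=56634173, p(91)=64112359, p(92)=72533807, p(93)=82010177, p(94)=92669720, p(95)=104651419, p(96)=118114304, p(97)=133230930, p(98)=150198136, p(99)=169229875, p(100)=190569292, p(101)=214481126, p(102)=241265379, p(103)=271248950, p(104)=304801365, p(105)=342325709, p(106)=384276336, p(107)=431149389, p(108)=483502844, p(109)=541946240, p(110)=607163746, p(111)=679903203, p(112)=761002156, p(113)=851376628, p(114)=952050665, p(115)=1064144451, p(116)=1188908248, p(117)=1327710076, p(118)=1482074143, p(119)=1653668665, p(120)=1844349560, p(121)=2056148051, p(122)=2291320912, p(123)=2552338241, p(124)=2841940500, p(125)=3163127352, p(126)=3519222692, p(127)=3913864295, p(128)=4351078600, p(129)=4835271870, p(130)=5371315400, p(131)=5964539504, p(132)=6620830889, p(133)=7346629512, p(134)=8149040695, p(135)=9035836076, p(136)=10015581680, p(137)=11097645016, p(138)=12292341831, p(139)=13610949895, p(140)=15065878135, p(141)=16670689208, p(142)=18440293320, p(143)=20390982757, p(144)=22540654445, p(145)=24908858009, p(146)=27517052599, p(147)=30388671978, p(148)=33549419497, p(149)=37027355200, p(150)=40853235313, p(151)=45060624582, p(152)=49686288421.
Final step: p(153) = p(152) + p(151) - p(148) - p(146) + p(141) + p(138) - p(131) - p(127) + p(118) + p(113) - p(102) - p(96) + p(83) + p(76) - p(61) - p(53) + p(36) + p(27) - p(8)
= 49686288421 + 45060624582 - 33549419497 - 27517052599 + 16670689208 + 12292341831 - 5964539504 - 3913864295 + 1482074143 + 851376628 - 241265379 - 118114304 + 23338469 + 9289091 - 1121505 - 329931 + 17977 + 3010 - 22
= 54770336324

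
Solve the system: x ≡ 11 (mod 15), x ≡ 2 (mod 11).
101

Using Chinese Remainder Theorem:
M = 15 × 11 = 165
M1 = 11, M2 = 15
y1 = 11^(-1) mod 15 = 11
y2 = 15^(-1) mod 11 = 3
x = (11×11×11 + 2×15×3) mod 165 = 101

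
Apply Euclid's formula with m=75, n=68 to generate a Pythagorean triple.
(1001, 10200, 10249)

Euclid's formula: a = m² - n², b = 2mn, c = m² + n²
m = 75, n = 68
a = 75² - 68² = 5625 - 4624 = 1001
b = 2 × 75 × 68 = 10200
c = 75² + 68² = 5625 + 4624 = 10249
Verification: 1001² + 10200² = 1002001 + 104040000 = 105042001 = 10249² ✓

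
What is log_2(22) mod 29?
26

Baby-step giant-step with step n = ⌈√29⌉ = 6.
Baby steps 2^j mod 29 (j:value) for j=0..5: 0:1, 1:2, 2:4, 3:8, 4:16, 5:3.
Giant-step multiplier: 2^(-6) ≡ 2^(28-6) = 2^22 ≡ 5 (mod 29).
Giant steps γ_i = 22·5^i mod 29: γ_0=22, γ_1=23, γ_2=28, γ_3=24, γ_4=4 (in table at j=2).
x = i·n + j = 4·6 + 2 = 26.
Check: 2^26 ≡ 22 (mod 29).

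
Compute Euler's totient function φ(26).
12

26 = 2 × 13
φ(n) = n × ∏(1 - 1/p) for each prime p dividing n
φ(26) = 26 × (1 - 1/2) × (1 - 1/13) = 12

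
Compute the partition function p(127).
3913864295

p(n) counts ways to write n as a sum of positive integers (order ignored).
Euler's pentagonal recurrence: p(k) = p(k-1) + p(k-2) - p(k-5) - p(k-7) + p(k-12) + p(k-15) - ... (offsets j(3j∓1)/2, signs ++--, p(0)=1, p(<0)=0).
DP table for k = 0..126: p(0)=1, p(1)=1, p(2)=2, p(3)=3, p(4)=5, p(5)=7, p(6)=11, p(7)=15, p(8)=22, p(9)=30, p(10)=42, p(11)=56, p(12)=77, p(13)=101, p(14)=135, p(15)=176, p(16)=231, p(17)=297, p(18)=385, p(19)=490, p(20)=627, p(21)=792, p(22)=1002, p(23)=1255, p(24)=1575, p(25)=1958, p(26)=2436, p(27)=3010, p(28)=3718, p(29)=4565, p(30)=5604, p(31)=6842, p(32)=8349, p(33)=10143, p(34)=12310, p(35)=14883, p(36)=17977, p(37)=21637, p(38)=26015, p(39)=31185, p(40)=37338, p(41)=44583, p(42)=53174, p(43)=63261, p(44)=75175, p(45)=89134, p(46)=105558, p(47)=124754, p(48)=147273, p(49)=173525, p(50)=204226, p(51)=239943, p(52)=281589, p(53)=329931, p(54)=386155, p(55)=451276, p(56)=526823, p(57)=614154, p(58)=715220, p(59)=831820, p(60)=966467, p(61)=1121505, p(62)=1300156, p(63)=1505499, p(64)=1741630, p(65)=2012558, p(66)=2323520, p(67)=2679689, p(68)=3087735, p(69)=3554345, p(70)=4087968, p(71)=4697205, p(72)=5392783, p(73)=6185689, p(74)=7089500, p(75)=8118264, p(76)=9289091, p(77)=10619863, p(78)=12132164, p(79)=13848650, p(80)=15796476, p(81)=18004327, p(82)=20506255, p(83)=23338469, p(84)=26543660, p(85)=30167357, p(86)=34262962, p(87)=38887673, p(88)=44108109, p(89)=49995925, p(90)=56634173, p(91)=64112359, p(92)=72533807, p(93)=82010177, p(94)=92669720, p(95)=104651419, p(96)=118114304, p(97)=133230930, p(98)=150198136, p(99)=169229875, p(100)=190569292, p(101)=214481126, p(102)=241265379, p(103)=271248950, p(104)=304801365, p(105)=342325709, p(106)=384276336, p(107)=431149389, p(108)=483502844, p(109)=541946240, p(110)=607163746, p(111)=679903203, p(112)=761002156, p(113)=851376628, p(114)=952050665, p(115)=1064144451, p(116)=1188908248, p(117)=1327710076, p(118)=1482074143, p(119)=1653668665, p(120)=1844349560, p(121)=2056148051, p(122)=2291320912, p(123)=2552338241, p(124)=2841940500, p(125)=3163127352, p(126)=3519222692.
Final step: p(127) = p(126) + p(125) - p(122) - p(120) + p(115) + p(112) - p(105) - p(101) + p(92) + p(87) - p(76) - p(70) + p(57) + p(50) - p(35) - p(27) + p(10) + p(1)
= 3519222692 + 3163127352 - 2291320912 - 1844349560 + 1064144451 + 761002156 - 342325709 - 214481126 + 72533807 + 38887673 - 9289091 - 4087968 + 614154 + 204226 - 14883 - 3010 + 42 + 1
= 3913864295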